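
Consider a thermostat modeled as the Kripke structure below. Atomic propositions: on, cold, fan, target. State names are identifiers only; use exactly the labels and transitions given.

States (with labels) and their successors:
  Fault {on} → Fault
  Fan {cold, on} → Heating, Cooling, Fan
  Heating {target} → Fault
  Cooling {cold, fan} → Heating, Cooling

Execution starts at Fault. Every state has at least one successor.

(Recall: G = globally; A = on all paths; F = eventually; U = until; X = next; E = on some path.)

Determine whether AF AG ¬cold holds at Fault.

Yes

States satisfying AG ¬cold: {Fault, Heating}.
States satisfying AF AG ¬cold: {Fault, Heating}.
Fault ∈ Sat(AF AG ¬cold).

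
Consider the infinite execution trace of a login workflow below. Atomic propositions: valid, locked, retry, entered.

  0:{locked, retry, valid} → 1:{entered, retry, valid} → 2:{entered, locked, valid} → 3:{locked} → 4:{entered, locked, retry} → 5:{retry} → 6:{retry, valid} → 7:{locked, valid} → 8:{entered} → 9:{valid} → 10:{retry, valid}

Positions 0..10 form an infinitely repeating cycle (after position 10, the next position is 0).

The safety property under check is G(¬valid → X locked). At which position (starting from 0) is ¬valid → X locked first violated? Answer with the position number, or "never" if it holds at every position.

4

Check ¬valid → X locked at each position in order: 0 ✓, 1 ✓, 2 ✓, 3 ✓.
At position 4 the labels are {entered, locked, retry} and the next position 5 has {retry}, so ¬valid → X locked is false there. This is the first violation.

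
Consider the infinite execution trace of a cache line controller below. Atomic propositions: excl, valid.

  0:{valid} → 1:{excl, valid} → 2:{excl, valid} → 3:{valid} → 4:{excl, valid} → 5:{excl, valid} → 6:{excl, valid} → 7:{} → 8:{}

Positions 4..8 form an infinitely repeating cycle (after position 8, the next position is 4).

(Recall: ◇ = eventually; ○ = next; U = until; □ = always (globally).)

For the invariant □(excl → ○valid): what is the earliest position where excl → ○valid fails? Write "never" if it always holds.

6

Check excl → ○valid at each position in order: 0 ✓, 1 ✓, 2 ✓, 3 ✓, 4 ✓, 5 ✓.
At position 6 the labels are {excl, valid} and the next position 7 has {}, so excl → ○valid is false there. This is the first violation.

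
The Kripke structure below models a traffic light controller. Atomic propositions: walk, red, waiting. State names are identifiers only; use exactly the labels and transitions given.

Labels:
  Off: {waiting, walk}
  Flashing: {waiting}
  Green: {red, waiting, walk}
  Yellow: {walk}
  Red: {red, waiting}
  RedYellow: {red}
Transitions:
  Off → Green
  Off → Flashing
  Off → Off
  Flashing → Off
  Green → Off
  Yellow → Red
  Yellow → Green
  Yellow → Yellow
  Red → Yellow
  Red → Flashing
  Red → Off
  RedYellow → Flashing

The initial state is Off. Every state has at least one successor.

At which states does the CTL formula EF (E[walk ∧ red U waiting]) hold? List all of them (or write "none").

States satisfying E[walk ∧ red U waiting]: {Off, Flashing, Green, Red}.
States satisfying EF (E[walk ∧ red U waiting]): {Off, Flashing, Green, Yellow, Red, RedYellow}.

{Off, Flashing, Green, Yellow, Red, RedYellow}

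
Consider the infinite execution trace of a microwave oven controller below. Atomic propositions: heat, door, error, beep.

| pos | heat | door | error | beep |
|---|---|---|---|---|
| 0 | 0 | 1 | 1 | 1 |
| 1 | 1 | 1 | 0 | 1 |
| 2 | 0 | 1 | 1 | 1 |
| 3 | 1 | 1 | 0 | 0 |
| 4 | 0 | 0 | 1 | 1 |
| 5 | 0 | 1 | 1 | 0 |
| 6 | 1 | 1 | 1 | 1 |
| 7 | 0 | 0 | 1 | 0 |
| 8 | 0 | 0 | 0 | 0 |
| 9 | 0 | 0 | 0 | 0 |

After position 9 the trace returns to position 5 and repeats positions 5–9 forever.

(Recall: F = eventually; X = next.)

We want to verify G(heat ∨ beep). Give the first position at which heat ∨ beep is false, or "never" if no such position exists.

5

Check heat ∨ beep at each position in order: 0 ✓, 1 ✓, 2 ✓, 3 ✓, 4 ✓.
At position 5 the labels are {door, error}, so heat ∨ beep is false there. This is the first violation.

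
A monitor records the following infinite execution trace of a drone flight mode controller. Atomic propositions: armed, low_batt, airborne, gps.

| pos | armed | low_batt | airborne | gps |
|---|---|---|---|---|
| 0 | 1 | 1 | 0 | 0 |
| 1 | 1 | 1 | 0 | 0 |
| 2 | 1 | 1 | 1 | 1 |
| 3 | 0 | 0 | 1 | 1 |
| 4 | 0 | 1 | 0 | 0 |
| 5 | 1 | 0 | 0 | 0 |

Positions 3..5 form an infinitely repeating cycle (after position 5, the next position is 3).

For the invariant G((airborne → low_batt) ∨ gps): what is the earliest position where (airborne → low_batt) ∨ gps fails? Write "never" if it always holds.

(airborne → low_batt) ∨ gps holds at every position 0..5, and those are all the positions the trace ever visits, so the invariant G((airborne → low_batt) ∨ gps) is never violated.

never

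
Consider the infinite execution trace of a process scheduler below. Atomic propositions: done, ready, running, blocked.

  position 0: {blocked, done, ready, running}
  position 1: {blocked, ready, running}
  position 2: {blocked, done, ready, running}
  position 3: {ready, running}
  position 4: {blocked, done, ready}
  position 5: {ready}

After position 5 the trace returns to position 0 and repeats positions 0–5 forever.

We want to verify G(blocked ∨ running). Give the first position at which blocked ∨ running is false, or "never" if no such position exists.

Check blocked ∨ running at each position in order: 0 ✓, 1 ✓, 2 ✓, 3 ✓, 4 ✓.
At position 5 the labels are {ready}, so blocked ∨ running is false there. This is the first violation.

5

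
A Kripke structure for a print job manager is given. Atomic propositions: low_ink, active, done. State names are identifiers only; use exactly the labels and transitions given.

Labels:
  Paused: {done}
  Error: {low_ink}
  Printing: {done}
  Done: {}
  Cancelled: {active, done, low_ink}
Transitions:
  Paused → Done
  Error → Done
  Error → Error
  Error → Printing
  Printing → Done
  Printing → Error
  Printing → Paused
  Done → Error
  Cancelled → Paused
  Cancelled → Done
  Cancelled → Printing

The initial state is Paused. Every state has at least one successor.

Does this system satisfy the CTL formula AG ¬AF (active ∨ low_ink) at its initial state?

Does not hold

States satisfying ¬AF (active ∨ low_ink): ∅.
States satisfying AG ¬AF (active ∨ low_ink): ∅.
Done is reachable from Paused and violates ¬AF (active ∨ low_ink), so AG fails at Paused.
Paused ∉ Sat(AG ¬AF (active ∨ low_ink)).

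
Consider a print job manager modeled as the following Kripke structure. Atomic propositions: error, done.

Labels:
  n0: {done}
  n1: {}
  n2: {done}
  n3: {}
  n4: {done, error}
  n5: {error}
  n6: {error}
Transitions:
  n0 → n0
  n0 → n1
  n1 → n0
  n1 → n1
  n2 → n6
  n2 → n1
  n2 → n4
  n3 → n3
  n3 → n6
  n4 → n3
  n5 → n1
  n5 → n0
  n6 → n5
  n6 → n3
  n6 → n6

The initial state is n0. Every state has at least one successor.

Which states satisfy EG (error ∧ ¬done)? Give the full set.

{n6}

States satisfying error ∧ ¬done: {n5, n6}.
States satisfying EG (error ∧ ¬done): {n6}.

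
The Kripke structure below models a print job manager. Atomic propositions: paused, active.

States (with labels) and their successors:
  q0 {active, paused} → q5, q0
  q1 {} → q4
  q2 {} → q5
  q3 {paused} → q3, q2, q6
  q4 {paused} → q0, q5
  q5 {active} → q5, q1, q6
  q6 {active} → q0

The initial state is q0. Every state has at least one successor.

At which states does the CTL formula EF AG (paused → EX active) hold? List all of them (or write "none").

{q0, q1, q2, q3, q4, q5, q6}

States satisfying AG (paused → EX active): {q0, q1, q2, q3, q4, q5, q6}.
States satisfying EF AG (paused → EX active): {q0, q1, q2, q3, q4, q5, q6}.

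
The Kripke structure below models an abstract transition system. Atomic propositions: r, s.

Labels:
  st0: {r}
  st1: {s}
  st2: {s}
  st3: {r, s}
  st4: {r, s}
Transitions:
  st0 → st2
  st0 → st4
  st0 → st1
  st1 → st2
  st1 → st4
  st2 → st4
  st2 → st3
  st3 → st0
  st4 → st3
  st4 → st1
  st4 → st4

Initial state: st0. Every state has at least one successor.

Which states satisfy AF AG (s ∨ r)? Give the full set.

States satisfying AG (s ∨ r): {st0, st1, st2, st3, st4}.
States satisfying AF AG (s ∨ r): {st0, st1, st2, st3, st4}.

{st0, st1, st2, st3, st4}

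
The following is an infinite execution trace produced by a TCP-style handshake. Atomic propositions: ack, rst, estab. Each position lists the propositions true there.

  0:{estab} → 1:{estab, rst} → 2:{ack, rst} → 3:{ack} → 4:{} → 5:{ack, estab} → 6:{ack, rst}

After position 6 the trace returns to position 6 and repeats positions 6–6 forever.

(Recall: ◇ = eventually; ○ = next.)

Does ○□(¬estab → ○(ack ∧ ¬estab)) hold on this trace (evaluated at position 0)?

Does not hold

The position after 0 is 1; □(¬estab → ○(ack ∧ ¬estab)) is false there.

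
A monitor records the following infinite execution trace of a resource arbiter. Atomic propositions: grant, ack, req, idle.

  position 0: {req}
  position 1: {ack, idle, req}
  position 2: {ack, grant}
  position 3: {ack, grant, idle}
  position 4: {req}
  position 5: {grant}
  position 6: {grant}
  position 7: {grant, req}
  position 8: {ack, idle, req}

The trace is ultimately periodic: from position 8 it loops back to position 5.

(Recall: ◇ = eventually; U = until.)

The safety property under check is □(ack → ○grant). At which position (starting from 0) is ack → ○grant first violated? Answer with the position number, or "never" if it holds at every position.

3

Check ack → ○grant at each position in order: 0 ✓, 1 ✓, 2 ✓.
At position 3 the labels are {ack, grant, idle} and the next position 4 has {req}, so ack → ○grant is false there. This is the first violation.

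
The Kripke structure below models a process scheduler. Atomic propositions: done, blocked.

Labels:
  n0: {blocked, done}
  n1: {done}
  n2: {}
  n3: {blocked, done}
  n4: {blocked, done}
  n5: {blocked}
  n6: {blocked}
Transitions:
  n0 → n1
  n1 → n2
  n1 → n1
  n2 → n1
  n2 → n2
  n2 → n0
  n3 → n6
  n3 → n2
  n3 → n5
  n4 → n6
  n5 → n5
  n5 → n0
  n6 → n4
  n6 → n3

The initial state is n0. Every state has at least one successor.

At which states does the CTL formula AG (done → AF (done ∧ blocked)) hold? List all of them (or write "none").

none

States satisfying done → AF (done ∧ blocked): {n0, n2, n3, n4, n5, n6}.
States satisfying AG (done → AF (done ∧ blocked)): ∅.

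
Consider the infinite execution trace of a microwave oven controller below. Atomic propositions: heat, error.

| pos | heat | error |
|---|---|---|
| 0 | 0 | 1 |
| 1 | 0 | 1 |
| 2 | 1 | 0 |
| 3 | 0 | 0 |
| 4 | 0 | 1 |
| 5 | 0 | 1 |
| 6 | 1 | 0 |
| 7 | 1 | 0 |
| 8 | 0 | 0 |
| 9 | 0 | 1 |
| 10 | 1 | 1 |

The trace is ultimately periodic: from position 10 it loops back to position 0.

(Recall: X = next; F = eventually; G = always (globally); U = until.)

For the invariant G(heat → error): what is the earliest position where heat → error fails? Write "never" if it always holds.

2

Check heat → error at each position in order: 0 ✓, 1 ✓.
At position 2 the labels are {heat}, so heat → error is false there. This is the first violation.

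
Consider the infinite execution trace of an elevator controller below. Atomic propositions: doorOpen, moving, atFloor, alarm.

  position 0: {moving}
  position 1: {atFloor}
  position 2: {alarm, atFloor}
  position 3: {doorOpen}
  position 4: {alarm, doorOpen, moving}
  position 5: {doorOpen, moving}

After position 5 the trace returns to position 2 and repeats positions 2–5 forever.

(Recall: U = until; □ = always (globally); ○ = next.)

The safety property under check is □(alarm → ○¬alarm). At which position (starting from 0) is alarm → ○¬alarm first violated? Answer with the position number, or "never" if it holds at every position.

never

alarm → ○¬alarm holds at every position 0..5, and those are all the positions the trace ever visits, so the invariant □(alarm → ○¬alarm) is never violated.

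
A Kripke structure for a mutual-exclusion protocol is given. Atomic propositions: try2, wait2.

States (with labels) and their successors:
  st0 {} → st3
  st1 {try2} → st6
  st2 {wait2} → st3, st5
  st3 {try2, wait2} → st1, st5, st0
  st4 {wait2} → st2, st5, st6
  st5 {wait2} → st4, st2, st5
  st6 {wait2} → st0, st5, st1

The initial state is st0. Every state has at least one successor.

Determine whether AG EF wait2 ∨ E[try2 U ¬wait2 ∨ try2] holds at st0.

States satisfying EF wait2: {st0, st1, st2, st3, st4, st5, st6}.
States satisfying AG EF wait2: {st0, st1, st2, st3, st4, st5, st6}.
States satisfying try2: {st1, st3}.
States satisfying ¬wait2 ∨ try2: {st0, st1, st3}.
States satisfying E[try2 U ¬wait2 ∨ try2]: {st0, st1, st3}.
States satisfying AG EF wait2 ∨ E[try2 U ¬wait2 ∨ try2]: {st0, st1, st2, st3, st4, st5, st6}.
st0 ∈ Sat(AG EF wait2 ∨ E[try2 U ¬wait2 ∨ try2]).

Yes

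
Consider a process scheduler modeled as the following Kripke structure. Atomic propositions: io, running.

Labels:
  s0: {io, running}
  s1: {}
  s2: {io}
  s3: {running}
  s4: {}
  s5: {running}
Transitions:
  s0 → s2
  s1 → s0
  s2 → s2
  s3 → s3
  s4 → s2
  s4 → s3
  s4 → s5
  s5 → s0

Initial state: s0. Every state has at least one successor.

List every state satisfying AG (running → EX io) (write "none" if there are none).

States satisfying running → EX io: {s0, s1, s2, s4, s5}.
States satisfying AG (running → EX io): {s0, s1, s2, s5}.

{s0, s1, s2, s5}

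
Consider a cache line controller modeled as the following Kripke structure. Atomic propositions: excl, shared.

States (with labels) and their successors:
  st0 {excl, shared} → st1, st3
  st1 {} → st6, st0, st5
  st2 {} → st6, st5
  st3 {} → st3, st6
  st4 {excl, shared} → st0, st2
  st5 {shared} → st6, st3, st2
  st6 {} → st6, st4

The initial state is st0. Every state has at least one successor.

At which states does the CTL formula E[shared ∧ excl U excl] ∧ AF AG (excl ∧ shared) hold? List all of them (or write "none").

States satisfying shared ∧ excl: {st0, st4}.
States satisfying excl: {st0, st4}.
States satisfying E[shared ∧ excl U excl]: {st0, st4}.
States satisfying AG (excl ∧ shared): ∅.
States satisfying AF AG (excl ∧ shared): ∅.
States satisfying E[shared ∧ excl U excl] ∧ AF AG (excl ∧ shared): ∅.

none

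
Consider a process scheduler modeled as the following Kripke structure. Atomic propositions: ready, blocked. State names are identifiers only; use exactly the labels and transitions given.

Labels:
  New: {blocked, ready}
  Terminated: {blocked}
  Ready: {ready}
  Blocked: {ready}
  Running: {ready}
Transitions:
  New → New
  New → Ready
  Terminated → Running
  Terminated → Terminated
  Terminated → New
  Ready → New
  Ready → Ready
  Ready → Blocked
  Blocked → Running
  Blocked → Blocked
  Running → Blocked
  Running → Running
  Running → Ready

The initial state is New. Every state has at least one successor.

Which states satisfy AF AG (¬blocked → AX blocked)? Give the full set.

States satisfying AG (¬blocked → AX blocked): ∅.
States satisfying AF AG (¬blocked → AX blocked): ∅.

none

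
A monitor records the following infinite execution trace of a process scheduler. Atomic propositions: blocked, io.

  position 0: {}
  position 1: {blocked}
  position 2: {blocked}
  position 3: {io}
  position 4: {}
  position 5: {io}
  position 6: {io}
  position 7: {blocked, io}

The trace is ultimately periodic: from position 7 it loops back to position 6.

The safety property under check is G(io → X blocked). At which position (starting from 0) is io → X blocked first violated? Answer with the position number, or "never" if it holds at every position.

3

Check io → X blocked at each position in order: 0 ✓, 1 ✓, 2 ✓.
At position 3 the labels are {io} and the next position 4 has {}, so io → X blocked is false there. This is the first violation.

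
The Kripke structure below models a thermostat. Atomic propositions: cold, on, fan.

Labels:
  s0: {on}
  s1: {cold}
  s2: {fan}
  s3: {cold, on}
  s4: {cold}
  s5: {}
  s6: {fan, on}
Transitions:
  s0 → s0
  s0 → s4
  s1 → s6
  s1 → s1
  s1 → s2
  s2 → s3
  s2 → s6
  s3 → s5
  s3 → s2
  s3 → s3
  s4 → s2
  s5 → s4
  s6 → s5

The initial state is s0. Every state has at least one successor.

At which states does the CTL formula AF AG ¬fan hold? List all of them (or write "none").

none

States satisfying AG ¬fan: ∅.
States satisfying AF AG ¬fan: ∅.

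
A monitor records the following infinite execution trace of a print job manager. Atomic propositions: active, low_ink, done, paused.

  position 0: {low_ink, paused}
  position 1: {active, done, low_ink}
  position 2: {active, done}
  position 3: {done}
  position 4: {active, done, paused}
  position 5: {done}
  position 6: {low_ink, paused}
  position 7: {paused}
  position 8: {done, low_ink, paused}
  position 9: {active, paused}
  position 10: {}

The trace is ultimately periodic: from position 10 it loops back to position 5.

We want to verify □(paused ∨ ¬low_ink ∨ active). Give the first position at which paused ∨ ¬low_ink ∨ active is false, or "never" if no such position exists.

paused ∨ ¬low_ink ∨ active holds at every position 0..10, and those are all the positions the trace ever visits, so the invariant □(paused ∨ ¬low_ink ∨ active) is never violated.

never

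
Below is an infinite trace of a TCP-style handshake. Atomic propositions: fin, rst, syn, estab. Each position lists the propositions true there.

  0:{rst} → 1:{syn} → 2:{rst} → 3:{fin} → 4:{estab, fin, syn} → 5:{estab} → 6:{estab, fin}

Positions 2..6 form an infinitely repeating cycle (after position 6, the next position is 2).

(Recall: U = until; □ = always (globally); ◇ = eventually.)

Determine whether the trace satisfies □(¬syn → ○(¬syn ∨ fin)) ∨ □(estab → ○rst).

¬syn → ○(¬syn ∨ fin) must hold at every position from 0 onward. It fails at position 0, so □(¬syn → ○(¬syn ∨ fin)) is false.
Positions where ¬syn holds: 0, 2, 3, 5, 6.
Check ○(¬syn ∨ fin) at each: 0→fails, 2→ok, 3→ok, 5→ok, 6→ok.
estab → ○rst must hold at every position from 0 onward. It fails at position 4, so □(estab → ○rst) is false.
Positions where estab holds: 4, 5, 6.
Check ○rst at each: 4→fails, 5→fails, 6→ok.
At position 0: □(¬syn → ○(¬syn ∨ fin)) is false; □(estab → ○rst) is false; so □(¬syn → ○(¬syn ∨ fin)) ∨ □(estab → ○rst) is false.

Violated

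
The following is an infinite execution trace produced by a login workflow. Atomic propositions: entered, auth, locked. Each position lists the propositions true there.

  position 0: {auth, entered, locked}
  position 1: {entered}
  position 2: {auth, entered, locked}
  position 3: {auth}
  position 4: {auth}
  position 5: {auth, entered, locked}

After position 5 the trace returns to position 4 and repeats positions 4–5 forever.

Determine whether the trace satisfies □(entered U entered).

entered U entered must hold at every position from 0 onward. It fails at position 3, so □(entered U entered) is false.

No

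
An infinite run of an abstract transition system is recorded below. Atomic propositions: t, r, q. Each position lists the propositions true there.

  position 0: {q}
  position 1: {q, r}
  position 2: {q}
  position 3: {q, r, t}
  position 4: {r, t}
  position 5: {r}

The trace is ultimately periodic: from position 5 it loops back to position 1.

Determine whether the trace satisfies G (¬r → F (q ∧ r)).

Holds

¬r → F (q ∧ r) holds at every position 0..5, and those are all positions ever visited, so G (¬r → F (q ∧ r)) holds.
Positions where ¬r holds: 0, 2.
Check F (q ∧ r) at each: 0→ok, 2→ok.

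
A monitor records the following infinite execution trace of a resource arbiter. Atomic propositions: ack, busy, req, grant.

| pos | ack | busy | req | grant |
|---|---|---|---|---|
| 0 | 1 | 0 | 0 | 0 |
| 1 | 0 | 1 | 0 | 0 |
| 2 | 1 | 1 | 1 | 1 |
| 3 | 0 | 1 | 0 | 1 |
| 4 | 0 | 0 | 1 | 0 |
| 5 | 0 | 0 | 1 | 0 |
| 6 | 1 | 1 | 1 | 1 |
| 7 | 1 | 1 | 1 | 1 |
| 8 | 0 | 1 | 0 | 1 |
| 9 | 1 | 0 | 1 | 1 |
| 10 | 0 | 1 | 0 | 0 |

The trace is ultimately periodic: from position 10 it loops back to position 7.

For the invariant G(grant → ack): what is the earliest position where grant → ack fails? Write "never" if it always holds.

3

Check grant → ack at each position in order: 0 ✓, 1 ✓, 2 ✓.
At position 3 the labels are {busy, grant}, so grant → ack is false there. This is the first violation.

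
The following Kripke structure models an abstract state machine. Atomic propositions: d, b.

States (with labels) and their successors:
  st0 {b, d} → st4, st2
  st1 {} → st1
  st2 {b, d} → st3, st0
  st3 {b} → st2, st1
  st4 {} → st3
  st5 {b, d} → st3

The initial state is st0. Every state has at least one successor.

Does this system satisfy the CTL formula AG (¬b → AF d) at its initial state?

Violated

States satisfying ¬b → AF d: {st0, st2, st3, st5}.
States satisfying AG (¬b → AF d): ∅.
st1 is reachable from st0 and violates ¬b → AF d, so AG fails at st0.
st0 ∉ Sat(AG (¬b → AF d)).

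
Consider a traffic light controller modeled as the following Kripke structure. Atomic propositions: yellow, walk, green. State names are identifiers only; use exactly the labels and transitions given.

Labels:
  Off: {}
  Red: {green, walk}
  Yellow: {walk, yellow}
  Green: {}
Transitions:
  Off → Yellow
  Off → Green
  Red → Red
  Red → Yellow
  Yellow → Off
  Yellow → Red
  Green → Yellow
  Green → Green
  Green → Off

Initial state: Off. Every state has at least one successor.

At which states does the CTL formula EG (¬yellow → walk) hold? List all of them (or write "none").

States satisfying ¬yellow → walk: {Red, Yellow}.
States satisfying EG (¬yellow → walk): {Red, Yellow}.

{Red, Yellow}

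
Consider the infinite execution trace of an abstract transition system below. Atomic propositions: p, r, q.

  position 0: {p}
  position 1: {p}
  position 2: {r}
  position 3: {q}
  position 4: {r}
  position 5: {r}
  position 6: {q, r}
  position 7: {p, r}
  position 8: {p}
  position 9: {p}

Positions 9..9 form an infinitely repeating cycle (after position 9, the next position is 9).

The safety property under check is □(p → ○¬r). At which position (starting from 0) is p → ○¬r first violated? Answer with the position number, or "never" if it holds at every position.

1

Check p → ○¬r at each position in order: 0 ✓.
At position 1 the labels are {p} and the next position 2 has {r}, so p → ○¬r is false there. This is the first violation.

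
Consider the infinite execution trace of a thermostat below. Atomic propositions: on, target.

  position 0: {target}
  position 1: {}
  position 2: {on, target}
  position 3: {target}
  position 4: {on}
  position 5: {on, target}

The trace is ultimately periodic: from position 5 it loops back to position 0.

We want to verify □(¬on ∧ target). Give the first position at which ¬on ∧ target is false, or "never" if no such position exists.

1

Check ¬on ∧ target at each position in order: 0 ✓.
At position 1 the labels are {}, so ¬on ∧ target is false there. This is the first violation.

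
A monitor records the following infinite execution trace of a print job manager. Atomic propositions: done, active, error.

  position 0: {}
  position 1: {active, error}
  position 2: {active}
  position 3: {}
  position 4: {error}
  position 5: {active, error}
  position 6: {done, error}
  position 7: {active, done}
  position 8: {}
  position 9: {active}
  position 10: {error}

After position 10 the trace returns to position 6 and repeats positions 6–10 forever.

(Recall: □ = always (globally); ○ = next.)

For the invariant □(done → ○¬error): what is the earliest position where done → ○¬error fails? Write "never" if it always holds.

never

done → ○¬error holds at every position 0..10, and those are all the positions the trace ever visits, so the invariant □(done → ○¬error) is never violated.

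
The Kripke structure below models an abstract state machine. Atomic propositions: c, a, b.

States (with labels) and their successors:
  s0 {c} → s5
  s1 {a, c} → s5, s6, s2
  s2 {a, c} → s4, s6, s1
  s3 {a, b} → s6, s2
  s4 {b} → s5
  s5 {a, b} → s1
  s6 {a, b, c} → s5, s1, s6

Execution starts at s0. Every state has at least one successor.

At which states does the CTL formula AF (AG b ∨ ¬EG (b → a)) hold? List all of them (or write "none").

{s4}

States satisfying AG b ∨ ¬EG (b → a): {s4}.
States satisfying AF (AG b ∨ ¬EG (b → a)): {s4}.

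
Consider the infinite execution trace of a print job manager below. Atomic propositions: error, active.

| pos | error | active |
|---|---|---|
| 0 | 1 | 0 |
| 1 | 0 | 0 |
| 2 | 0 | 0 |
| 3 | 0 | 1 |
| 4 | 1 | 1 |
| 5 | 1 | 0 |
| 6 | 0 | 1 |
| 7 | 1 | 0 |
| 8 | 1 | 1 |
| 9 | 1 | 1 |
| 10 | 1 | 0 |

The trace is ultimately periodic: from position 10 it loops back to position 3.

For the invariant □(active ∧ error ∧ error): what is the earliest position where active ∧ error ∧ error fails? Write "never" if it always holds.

0

At position 0 the labels are {error}, so active ∧ error ∧ error is false there. This is the first violation.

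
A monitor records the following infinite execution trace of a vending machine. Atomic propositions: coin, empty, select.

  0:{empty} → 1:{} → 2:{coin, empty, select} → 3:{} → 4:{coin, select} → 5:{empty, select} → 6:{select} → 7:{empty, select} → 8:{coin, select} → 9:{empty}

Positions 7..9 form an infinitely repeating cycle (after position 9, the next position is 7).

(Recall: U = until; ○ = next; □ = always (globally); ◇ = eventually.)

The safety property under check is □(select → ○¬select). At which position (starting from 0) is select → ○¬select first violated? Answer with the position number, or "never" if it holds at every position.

4

Check select → ○¬select at each position in order: 0 ✓, 1 ✓, 2 ✓, 3 ✓.
At position 4 the labels are {coin, select} and the next position 5 has {empty, select}, so select → ○¬select is false there. This is the first violation.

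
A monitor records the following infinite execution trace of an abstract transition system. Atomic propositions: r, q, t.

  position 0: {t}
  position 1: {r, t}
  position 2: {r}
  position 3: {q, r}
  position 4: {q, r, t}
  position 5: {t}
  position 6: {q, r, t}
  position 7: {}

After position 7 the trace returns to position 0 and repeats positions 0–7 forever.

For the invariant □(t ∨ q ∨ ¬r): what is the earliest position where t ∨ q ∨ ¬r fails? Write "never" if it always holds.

2

Check t ∨ q ∨ ¬r at each position in order: 0 ✓, 1 ✓.
At position 2 the labels are {r}, so t ∨ q ∨ ¬r is false there. This is the first violation.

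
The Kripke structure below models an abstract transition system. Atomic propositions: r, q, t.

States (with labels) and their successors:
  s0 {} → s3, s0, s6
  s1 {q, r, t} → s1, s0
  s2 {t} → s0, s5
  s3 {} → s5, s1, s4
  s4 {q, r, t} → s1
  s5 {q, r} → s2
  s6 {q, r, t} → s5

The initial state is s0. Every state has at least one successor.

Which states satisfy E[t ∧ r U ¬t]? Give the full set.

States satisfying t ∧ r: {s1, s4, s6}.
States satisfying ¬t: {s0, s3, s5}.
States satisfying E[t ∧ r U ¬t]: {s0, s1, s3, s4, s5, s6}.

{s0, s1, s3, s4, s5, s6}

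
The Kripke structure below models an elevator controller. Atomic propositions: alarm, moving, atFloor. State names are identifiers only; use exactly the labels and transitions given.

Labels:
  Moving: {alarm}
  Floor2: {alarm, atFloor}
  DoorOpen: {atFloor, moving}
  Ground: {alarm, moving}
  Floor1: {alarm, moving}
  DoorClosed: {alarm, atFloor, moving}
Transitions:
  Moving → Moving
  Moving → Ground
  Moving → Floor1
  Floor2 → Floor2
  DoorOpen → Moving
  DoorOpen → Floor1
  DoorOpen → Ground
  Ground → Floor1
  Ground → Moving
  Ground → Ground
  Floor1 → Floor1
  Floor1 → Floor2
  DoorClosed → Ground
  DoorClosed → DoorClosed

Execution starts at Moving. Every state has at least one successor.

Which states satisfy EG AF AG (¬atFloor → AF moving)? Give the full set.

States satisfying AF AG (¬atFloor → AF moving): {Floor2, Floor1}.
States satisfying EG AF AG (¬atFloor → AF moving): {Floor2, Floor1}.

{Floor2, Floor1}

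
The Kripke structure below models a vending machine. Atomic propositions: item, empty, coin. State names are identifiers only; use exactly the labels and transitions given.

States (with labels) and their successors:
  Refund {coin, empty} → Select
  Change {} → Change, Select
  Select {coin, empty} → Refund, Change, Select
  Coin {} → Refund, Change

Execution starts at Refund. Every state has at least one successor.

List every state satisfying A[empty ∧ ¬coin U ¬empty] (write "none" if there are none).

{Change, Coin}

States satisfying empty ∧ ¬coin: ∅.
States satisfying ¬empty: {Change, Coin}.
States satisfying A[empty ∧ ¬coin U ¬empty]: {Change, Coin}.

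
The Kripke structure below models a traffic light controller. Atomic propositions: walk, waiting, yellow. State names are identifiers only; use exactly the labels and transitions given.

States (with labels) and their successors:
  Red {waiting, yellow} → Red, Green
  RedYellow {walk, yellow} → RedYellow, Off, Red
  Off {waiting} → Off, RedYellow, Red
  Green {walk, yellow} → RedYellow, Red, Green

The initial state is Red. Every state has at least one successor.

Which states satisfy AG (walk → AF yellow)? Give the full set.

States satisfying walk → AF yellow: {Red, RedYellow, Off, Green}.
States satisfying AG (walk → AF yellow): {Red, RedYellow, Off, Green}.

{Red, RedYellow, Off, Green}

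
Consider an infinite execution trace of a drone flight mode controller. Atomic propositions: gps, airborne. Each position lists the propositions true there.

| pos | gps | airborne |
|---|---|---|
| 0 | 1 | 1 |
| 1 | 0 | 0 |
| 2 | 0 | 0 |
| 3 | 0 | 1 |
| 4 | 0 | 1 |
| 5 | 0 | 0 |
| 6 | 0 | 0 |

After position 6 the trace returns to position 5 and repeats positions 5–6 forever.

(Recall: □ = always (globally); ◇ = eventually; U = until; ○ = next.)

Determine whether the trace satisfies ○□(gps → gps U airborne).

Holds

The position after 0 is 1; □(gps → gps U airborne) is true there.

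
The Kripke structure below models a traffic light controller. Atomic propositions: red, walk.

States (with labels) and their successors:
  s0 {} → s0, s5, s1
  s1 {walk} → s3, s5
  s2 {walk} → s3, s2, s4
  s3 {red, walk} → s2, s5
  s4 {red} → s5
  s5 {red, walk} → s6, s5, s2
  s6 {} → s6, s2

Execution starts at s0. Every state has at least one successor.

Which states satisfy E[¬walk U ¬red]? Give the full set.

{s0, s1, s2, s6}

States satisfying ¬walk: {s0, s4, s6}.
States satisfying ¬red: {s0, s1, s2, s6}.
States satisfying E[¬walk U ¬red]: {s0, s1, s2, s6}.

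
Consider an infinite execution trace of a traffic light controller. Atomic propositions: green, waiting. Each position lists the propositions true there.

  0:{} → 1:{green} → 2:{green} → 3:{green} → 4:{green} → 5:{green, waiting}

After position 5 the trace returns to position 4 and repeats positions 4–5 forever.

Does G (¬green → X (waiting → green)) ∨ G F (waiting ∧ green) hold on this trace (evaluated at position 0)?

¬green → X (waiting → green) holds at every position 0..5, and those are all positions ever visited, so G (¬green → X (waiting → green)) holds.
Positions where ¬green holds: 0.
Check X (waiting → green) at each: 0→ok.
F (waiting ∧ green) holds at every position 0..5, and those are all positions ever visited, so G F (waiting ∧ green) holds.
At position 0: G (¬green → X (waiting → green)) is true; G F (waiting ∧ green) is true; so G (¬green → X (waiting → green)) ∨ G F (waiting ∧ green) is true.

Satisfied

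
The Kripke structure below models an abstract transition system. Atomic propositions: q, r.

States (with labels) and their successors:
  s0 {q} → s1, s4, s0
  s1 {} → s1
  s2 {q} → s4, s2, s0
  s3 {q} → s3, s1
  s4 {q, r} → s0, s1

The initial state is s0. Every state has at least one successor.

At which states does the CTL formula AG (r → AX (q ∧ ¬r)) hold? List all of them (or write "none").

States satisfying r → AX (q ∧ ¬r): {s0, s1, s2, s3}.
States satisfying AG (r → AX (q ∧ ¬r)): {s1, s3}.

{s1, s3}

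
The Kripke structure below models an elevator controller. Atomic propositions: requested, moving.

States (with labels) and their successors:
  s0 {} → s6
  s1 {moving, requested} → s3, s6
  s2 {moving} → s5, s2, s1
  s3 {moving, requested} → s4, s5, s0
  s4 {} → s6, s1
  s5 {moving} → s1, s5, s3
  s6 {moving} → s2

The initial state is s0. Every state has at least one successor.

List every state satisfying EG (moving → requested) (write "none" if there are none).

States satisfying moving → requested: {s0, s1, s3, s4}.
States satisfying EG (moving → requested): {s1, s3, s4}.

{s1, s3, s4}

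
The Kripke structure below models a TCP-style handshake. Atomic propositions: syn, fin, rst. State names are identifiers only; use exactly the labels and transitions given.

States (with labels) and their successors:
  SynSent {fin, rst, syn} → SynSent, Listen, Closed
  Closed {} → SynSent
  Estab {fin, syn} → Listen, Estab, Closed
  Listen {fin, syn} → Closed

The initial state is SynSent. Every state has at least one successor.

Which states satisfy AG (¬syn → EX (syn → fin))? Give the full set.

{SynSent, Closed, Estab, Listen}

States satisfying ¬syn → EX (syn → fin): {SynSent, Closed, Estab, Listen}.
States satisfying AG (¬syn → EX (syn → fin)): {SynSent, Closed, Estab, Listen}.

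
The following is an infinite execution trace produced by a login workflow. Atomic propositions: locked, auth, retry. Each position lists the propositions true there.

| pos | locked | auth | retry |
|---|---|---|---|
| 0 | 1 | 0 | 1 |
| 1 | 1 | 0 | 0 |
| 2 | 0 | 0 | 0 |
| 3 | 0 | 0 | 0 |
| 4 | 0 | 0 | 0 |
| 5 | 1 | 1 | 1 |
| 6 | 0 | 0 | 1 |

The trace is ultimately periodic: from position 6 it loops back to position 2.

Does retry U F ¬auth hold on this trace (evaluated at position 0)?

Satisfied

Walking from position 0: F ¬auth first holds at position 0, and retry holds at every earlier position along the way, so retry U F ¬auth holds.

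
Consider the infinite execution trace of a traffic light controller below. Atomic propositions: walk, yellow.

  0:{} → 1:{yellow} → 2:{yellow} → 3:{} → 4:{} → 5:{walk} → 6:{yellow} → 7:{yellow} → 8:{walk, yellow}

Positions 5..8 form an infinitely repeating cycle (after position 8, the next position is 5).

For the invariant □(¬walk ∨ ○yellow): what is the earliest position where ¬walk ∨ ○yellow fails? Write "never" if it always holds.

8

Check ¬walk ∨ ○yellow at each position in order: 0 ✓, 1 ✓, 2 ✓, 3 ✓, 4 ✓, 5 ✓, 6 ✓, 7 ✓.
At position 8 the labels are {walk, yellow} and the next position 5 has {walk}, so ¬walk ∨ ○yellow is false there. This is the first violation.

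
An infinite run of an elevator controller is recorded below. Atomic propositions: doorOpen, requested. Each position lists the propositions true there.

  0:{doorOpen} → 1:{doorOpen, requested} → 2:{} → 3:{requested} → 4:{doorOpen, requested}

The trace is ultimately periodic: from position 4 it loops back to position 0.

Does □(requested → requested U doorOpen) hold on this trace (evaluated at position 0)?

Holds

requested → requested U doorOpen holds at every position 0..4, and those are all positions ever visited, so □(requested → requested U doorOpen) holds.
Positions where requested holds: 1, 3, 4.
Check requested U doorOpen at each: 1→ok, 3→ok, 4→ok.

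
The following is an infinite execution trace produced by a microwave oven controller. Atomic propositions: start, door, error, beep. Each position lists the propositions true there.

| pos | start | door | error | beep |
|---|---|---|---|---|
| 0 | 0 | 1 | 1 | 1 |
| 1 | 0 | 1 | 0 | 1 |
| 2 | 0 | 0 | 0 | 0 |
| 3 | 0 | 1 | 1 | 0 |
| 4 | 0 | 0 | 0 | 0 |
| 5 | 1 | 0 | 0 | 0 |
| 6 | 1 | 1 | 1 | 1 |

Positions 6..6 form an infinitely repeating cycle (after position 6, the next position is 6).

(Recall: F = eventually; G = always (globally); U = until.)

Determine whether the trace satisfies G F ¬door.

No

F ¬door must hold at every position from 0 onward. It fails at position 6, so G F ¬door is false.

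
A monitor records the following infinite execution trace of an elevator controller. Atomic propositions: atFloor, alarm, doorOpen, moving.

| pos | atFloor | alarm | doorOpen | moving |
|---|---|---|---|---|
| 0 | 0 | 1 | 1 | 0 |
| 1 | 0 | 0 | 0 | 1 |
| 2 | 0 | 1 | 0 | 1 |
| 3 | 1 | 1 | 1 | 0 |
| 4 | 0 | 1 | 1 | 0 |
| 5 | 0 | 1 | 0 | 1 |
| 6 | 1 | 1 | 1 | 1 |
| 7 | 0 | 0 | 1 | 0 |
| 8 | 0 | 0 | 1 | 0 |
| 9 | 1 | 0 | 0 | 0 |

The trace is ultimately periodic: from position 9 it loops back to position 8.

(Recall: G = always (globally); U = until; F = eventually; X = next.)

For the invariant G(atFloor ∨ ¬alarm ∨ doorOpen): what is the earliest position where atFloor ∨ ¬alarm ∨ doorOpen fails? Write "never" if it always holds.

Check atFloor ∨ ¬alarm ∨ doorOpen at each position in order: 0 ✓, 1 ✓.
At position 2 the labels are {alarm, moving}, so atFloor ∨ ¬alarm ∨ doorOpen is false there. This is the first violation.

2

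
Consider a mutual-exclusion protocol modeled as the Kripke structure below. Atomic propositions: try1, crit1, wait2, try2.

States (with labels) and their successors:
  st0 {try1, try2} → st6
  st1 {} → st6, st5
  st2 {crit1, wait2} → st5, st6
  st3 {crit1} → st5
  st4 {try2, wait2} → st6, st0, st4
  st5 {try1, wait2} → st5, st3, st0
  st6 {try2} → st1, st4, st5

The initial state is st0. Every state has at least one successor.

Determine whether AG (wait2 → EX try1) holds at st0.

States satisfying wait2 → EX try1: {st0, st1, st2, st3, st4, st5, st6}.
States satisfying AG (wait2 → EX try1): {st0, st1, st2, st3, st4, st5, st6}.
Every state reachable from st0 satisfies wait2 → EX try1.
st0 ∈ Sat(AG (wait2 → EX try1)).

Holds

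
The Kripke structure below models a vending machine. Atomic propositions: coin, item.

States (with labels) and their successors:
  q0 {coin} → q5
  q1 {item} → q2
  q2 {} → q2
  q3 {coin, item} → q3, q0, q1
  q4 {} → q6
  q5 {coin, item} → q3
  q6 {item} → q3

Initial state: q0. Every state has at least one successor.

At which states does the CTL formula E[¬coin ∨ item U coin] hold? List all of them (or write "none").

{q0, q3, q4, q5, q6}

States satisfying ¬coin ∨ item: {q1, q2, q3, q4, q5, q6}.
States satisfying coin: {q0, q3, q5}.
States satisfying E[¬coin ∨ item U coin]: {q0, q3, q4, q5, q6}.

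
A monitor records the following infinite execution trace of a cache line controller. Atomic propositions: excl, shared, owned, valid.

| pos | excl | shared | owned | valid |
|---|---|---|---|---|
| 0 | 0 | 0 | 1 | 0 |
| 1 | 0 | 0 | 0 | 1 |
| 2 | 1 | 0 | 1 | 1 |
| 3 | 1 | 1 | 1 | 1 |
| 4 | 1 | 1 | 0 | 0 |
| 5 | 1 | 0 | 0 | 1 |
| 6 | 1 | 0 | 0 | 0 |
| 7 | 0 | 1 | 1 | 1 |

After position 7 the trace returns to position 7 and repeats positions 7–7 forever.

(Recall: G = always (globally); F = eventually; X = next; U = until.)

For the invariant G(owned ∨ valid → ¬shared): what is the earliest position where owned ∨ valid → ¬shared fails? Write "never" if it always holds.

Check owned ∨ valid → ¬shared at each position in order: 0 ✓, 1 ✓, 2 ✓.
At position 3 the labels are {excl, owned, shared, valid}, so owned ∨ valid → ¬shared is false there. This is the first violation.

3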